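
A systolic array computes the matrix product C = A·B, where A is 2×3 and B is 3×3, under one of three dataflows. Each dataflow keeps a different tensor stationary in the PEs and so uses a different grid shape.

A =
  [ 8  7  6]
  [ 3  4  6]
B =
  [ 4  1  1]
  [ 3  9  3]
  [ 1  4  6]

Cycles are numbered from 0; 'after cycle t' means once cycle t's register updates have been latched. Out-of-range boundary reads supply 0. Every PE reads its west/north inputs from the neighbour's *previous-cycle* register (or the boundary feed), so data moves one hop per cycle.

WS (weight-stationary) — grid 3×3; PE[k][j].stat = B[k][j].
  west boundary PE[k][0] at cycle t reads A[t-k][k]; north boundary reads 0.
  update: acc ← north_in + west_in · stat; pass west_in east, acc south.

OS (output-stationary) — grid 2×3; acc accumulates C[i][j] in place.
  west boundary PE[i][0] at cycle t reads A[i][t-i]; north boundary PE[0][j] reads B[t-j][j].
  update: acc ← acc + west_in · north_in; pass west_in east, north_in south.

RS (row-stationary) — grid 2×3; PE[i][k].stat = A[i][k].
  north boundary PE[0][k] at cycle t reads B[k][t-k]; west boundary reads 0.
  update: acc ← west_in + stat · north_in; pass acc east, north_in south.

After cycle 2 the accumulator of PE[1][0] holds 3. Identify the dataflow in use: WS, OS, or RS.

WS (3×3 grid), PE[1][0]:
  @0  [1,0]  acc 0  |  →0  ↓0
  @1  [1,0]  acc 53  |  →7  ↓53
  @2  [1,0]  acc 24  |  →4  ↓24
OS (2×3 grid), PE[1][0]:
  @0  [1,0]  acc 0  |  →0  ↓0
  @1  [1,0]  acc 12  |  →3  ↓4
  @2  [1,0]  acc 24  |  →4  ↓3
RS (2×3 grid), PE[1][0]:
  @0  [1,0]  acc 0  |  →0  ↓0
  @1  [1,0]  acc 12  |  →12  ↓4
  @2  [1,0]  acc 3  |  →3  ↓1

dataflow = RS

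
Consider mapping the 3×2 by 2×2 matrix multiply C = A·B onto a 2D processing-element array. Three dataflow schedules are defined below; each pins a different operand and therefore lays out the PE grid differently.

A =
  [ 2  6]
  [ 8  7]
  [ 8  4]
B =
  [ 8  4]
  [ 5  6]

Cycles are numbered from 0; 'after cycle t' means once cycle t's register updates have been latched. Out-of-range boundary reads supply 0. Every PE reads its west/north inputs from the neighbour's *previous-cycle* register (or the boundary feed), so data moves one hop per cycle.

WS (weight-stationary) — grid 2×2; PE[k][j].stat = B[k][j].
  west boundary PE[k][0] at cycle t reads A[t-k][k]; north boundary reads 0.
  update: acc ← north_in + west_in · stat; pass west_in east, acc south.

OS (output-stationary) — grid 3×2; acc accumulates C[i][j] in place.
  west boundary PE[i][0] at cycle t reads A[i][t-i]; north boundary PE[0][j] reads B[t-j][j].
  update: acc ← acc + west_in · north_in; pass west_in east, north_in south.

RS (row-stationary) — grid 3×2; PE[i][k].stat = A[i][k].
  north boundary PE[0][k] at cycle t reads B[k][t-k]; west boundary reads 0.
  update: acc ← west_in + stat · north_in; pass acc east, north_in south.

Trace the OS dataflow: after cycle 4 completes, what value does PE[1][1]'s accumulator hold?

OS on a 3×2 grid — tracing PE[1][1] and its feeders:
  c0 r0c1: 0 / 0 / 0
  c0 r1c0: 0 / 0 / 0
  c0 r1c1: 0 / 0 / 0
  c1 r0c1: 8 / 2 / 4
  c1 r1c0: 64 / 8 / 8
  c1 r1c1: 0 / 0 / 0
  c2 r0c1: 44 / 6 / 6
  c2 r1c0: 99 / 7 / 5
  c2 r1c1: 32 / 8 / 4
  c3 r0c1: 44 / 0 / 0
  c3 r1c0: 99 / 0 / 0
  c3 r1c1: 74 / 7 / 6
  c4 r0c1: 44 / 0 / 0
  c4 r1c0: 99 / 0 / 0
  c4 r1c1: 74 / 0 / 0

PE[1][1].acc = 74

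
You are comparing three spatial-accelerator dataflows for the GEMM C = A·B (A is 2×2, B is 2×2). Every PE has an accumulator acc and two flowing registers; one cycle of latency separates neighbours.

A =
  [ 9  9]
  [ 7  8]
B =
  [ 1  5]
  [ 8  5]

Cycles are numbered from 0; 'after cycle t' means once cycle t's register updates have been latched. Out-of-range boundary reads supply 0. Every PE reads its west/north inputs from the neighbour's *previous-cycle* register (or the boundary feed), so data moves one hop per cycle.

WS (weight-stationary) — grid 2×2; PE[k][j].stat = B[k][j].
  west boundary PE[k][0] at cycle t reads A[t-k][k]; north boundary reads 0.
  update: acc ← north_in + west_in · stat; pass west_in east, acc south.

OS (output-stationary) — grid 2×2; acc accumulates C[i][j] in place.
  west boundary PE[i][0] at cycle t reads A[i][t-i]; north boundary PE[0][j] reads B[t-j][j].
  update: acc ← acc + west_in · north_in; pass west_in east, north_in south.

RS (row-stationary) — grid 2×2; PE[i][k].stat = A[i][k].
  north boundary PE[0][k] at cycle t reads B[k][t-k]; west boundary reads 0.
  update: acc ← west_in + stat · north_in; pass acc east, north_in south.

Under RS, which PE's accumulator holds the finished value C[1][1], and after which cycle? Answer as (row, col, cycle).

(row, col, cycle) = (1, 1, 3)

RS: C[1][1] accumulates in PE[1][1]:
  cycle 0: PE[1][1] → acc 0, east 0, south 0
  cycle 1: PE[1][1] → acc 0, east 0, south 0
  cycle 2: PE[1][1] → acc 71, east 71, south 8
  cycle 3: PE[1][1] → acc 75, east 75, south 5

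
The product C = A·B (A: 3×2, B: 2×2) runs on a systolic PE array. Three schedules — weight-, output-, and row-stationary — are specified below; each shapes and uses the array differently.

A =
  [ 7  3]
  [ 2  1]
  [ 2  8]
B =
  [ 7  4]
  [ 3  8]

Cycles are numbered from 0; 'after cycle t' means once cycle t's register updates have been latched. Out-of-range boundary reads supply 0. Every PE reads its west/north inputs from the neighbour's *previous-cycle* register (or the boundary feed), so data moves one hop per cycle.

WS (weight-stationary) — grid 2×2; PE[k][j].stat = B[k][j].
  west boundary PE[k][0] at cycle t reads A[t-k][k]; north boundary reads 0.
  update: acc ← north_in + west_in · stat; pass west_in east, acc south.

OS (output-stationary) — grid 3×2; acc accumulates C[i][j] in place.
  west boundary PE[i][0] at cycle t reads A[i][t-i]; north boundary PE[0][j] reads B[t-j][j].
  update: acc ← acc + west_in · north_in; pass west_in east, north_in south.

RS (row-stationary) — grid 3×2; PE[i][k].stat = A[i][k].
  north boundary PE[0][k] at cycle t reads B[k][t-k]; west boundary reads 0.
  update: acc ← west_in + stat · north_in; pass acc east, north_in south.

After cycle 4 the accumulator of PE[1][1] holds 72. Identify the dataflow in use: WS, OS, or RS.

WS [2×2] PE[1][1] across cycles:
  c0 r1c1: 0 / 0 / 0
  c1 r1c1: 0 / 0 / 0
  c2 r1c1: 52 / 3 / 52
  c3 r1c1: 16 / 1 / 16
  c4 r1c1: 72 / 8 / 72
OS [3×2] PE[1][1] across cycles:
  c0 r1c1: 0 / 0 / 0
  c1 r1c1: 0 / 0 / 0
  c2 r1c1: 8 / 2 / 4
  c3 r1c1: 16 / 1 / 8
  c4 r1c1: 16 / 0 / 0
RS [3×2] PE[1][1] across cycles:
  c0 r1c1: 0 / 0 / 0
  c1 r1c1: 0 / 0 / 0
  c2 r1c1: 17 / 17 / 3
  c3 r1c1: 16 / 16 / 8
  c4 r1c1: 0 / 0 / 0

dataflow = WS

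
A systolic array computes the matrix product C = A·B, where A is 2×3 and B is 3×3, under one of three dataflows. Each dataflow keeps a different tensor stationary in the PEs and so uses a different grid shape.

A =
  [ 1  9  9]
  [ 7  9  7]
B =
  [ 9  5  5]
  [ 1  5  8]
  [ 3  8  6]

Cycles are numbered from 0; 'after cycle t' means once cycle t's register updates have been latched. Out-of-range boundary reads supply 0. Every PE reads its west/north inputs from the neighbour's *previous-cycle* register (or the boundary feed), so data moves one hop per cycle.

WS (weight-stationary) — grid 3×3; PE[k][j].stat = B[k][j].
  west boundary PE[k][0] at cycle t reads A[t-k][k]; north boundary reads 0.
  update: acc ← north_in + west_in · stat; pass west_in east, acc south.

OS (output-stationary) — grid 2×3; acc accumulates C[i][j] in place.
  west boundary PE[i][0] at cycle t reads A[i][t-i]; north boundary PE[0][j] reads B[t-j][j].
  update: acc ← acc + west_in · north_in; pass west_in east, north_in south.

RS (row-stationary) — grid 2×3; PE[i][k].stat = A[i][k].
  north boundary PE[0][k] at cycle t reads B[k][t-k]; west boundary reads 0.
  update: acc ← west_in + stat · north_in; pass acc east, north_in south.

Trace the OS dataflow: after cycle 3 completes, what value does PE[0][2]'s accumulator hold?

PE[0][2].acc = 77

OS on a 2×3 grid — tracing PE[0][2] and its feeders:
  c0 r0c1: 0 / 0 / 0
  c0 r0c2: 0 / 0 / 0
  c1 r0c1: 5 / 1 / 5
  c1 r0c2: 0 / 0 / 0
  c2 r0c1: 50 / 9 / 5
  c2 r0c2: 5 / 1 / 5
  c3 r0c1: 122 / 9 / 8
  c3 r0c2: 77 / 9 / 8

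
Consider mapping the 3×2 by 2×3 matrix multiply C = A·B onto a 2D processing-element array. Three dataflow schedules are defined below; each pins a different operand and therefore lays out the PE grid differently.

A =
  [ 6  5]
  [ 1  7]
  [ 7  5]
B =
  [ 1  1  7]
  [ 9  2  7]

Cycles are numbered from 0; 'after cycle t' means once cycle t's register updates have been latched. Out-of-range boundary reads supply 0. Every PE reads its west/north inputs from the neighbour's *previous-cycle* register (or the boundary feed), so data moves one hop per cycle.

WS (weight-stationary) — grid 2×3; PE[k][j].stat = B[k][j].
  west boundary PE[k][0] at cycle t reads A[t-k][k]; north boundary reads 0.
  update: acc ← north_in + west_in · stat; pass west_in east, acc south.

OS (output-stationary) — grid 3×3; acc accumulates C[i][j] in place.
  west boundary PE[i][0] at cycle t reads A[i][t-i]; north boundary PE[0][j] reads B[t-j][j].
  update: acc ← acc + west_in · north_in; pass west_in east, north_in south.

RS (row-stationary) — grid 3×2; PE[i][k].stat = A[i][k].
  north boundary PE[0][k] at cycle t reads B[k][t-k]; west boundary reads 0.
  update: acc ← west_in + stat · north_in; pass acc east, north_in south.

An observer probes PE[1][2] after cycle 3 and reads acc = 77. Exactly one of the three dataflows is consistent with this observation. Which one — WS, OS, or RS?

WS [2×3] PE[1][2] across cycles:
  step 0 · PE1,2: acc=0; fwd→0 fwd↓0
  step 1 · PE1,2: acc=0; fwd→0 fwd↓0
  step 2 · PE1,2: acc=0; fwd→0 fwd↓0
  step 3 · PE1,2: acc=77; fwd→5 fwd↓77
OS [3×3] PE[1][2] across cycles:
  step 0 · PE1,2: acc=0; fwd→0 fwd↓0
  step 1 · PE1,2: acc=0; fwd→0 fwd↓0
  step 2 · PE1,2: acc=0; fwd→0 fwd↓0
  step 3 · PE1,2: acc=7; fwd→1 fwd↓7
RS (3×2): PE[1][2] does not exist.

dataflow = WS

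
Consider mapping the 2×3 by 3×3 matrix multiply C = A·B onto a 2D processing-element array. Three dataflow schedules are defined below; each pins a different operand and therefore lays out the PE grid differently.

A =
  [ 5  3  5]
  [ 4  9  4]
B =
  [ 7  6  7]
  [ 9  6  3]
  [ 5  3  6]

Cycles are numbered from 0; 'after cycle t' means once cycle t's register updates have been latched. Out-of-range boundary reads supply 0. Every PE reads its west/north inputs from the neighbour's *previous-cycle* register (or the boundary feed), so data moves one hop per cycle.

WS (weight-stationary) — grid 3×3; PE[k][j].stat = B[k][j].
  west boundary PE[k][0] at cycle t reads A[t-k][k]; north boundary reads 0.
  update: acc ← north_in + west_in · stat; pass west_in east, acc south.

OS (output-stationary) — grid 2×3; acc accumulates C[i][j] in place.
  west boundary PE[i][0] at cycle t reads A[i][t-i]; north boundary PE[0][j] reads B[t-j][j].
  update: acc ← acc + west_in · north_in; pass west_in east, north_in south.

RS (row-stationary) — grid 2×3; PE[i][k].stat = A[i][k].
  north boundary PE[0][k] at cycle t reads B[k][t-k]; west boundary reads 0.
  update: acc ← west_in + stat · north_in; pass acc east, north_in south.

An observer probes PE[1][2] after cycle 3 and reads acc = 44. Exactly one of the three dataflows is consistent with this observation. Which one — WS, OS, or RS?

Under WS (3×3), PE[1][2]:
  [0] (1,2) acc=0 (h:0 v:0)
  [1] (1,2) acc=0 (h:0 v:0)
  [2] (1,2) acc=0 (h:0 v:0)
  [3] (1,2) acc=44 (h:3 v:44)
Under OS (2×3), PE[1][2]:
  [0] (1,2) acc=0 (h:0 v:0)
  [1] (1,2) acc=0 (h:0 v:0)
  [2] (1,2) acc=0 (h:0 v:0)
  [3] (1,2) acc=28 (h:4 v:7)
Under RS (2×3), PE[1][2]:
  [0] (1,2) acc=0 (h:0 v:0)
  [1] (1,2) acc=0 (h:0 v:0)
  [2] (1,2) acc=0 (h:0 v:0)
  [3] (1,2) acc=129 (h:129 v:5)

dataflow = WS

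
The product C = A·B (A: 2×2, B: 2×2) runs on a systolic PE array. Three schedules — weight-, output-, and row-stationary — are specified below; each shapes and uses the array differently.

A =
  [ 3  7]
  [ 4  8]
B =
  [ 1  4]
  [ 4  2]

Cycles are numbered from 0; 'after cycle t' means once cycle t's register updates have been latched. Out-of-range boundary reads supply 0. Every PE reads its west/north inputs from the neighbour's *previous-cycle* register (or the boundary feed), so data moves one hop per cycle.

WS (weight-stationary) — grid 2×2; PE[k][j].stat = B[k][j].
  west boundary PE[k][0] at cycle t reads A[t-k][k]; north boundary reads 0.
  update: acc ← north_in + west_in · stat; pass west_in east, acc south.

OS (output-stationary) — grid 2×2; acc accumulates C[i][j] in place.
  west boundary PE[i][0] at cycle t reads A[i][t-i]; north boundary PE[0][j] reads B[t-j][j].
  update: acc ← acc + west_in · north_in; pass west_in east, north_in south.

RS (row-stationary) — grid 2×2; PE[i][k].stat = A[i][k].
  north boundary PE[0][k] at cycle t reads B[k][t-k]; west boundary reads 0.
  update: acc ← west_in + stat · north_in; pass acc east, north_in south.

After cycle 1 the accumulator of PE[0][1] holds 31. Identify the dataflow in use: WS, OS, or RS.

dataflow = RS

WS (2×2 grid), PE[0][1]:
  t=0 PE[0][1]: acc=0 h=0 v=0
  t=1 PE[0][1]: acc=12 h=3 v=12
OS (2×2 grid), PE[0][1]:
  t=0 PE[0][1]: acc=0 h=0 v=0
  t=1 PE[0][1]: acc=12 h=3 v=4
RS (2×2 grid), PE[0][1]:
  t=0 PE[0][1]: acc=0 h=0 v=0
  t=1 PE[0][1]: acc=31 h=31 v=4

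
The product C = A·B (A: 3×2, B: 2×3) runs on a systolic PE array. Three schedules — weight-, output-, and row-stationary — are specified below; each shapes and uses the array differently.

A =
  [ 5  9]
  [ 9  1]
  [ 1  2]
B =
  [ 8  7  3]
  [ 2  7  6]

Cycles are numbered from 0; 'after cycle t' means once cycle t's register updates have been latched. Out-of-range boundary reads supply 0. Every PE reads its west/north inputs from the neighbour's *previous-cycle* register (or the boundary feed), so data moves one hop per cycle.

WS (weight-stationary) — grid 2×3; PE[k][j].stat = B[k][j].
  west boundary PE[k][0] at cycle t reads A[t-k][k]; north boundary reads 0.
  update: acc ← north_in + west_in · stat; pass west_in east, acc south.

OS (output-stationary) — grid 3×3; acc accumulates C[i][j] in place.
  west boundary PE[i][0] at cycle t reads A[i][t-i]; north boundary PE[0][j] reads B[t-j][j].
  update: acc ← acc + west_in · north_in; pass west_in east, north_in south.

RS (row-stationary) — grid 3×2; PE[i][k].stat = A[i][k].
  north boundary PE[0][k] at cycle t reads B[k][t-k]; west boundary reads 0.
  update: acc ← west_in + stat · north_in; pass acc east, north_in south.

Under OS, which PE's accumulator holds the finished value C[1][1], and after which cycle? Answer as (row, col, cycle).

OS: C[1][1] accumulates in PE[1][1]:
  t=0 PE[1][1]: acc=0 h=0 v=0
  t=1 PE[1][1]: acc=0 h=0 v=0
  t=2 PE[1][1]: acc=63 h=9 v=7
  t=3 PE[1][1]: acc=70 h=1 v=7

(row, col, cycle) = (1, 1, 3)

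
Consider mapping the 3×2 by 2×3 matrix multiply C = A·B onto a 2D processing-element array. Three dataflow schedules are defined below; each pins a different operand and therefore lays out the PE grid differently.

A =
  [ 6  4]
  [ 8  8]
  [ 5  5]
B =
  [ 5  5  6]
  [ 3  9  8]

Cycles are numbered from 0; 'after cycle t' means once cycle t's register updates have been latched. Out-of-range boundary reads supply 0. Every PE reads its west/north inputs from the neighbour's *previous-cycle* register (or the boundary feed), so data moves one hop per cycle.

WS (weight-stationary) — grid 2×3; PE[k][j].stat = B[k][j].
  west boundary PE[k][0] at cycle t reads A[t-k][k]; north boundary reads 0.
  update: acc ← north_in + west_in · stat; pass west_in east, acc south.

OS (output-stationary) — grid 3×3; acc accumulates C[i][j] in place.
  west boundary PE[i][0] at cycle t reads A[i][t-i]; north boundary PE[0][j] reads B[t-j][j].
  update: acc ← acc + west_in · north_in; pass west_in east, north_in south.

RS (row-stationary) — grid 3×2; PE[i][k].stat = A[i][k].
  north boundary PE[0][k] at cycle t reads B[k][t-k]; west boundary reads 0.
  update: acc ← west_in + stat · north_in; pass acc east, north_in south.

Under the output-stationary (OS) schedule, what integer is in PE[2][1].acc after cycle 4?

PE[2][1].acc = 70

OS (3×3). Following PE[2][1] plus its west/north inputs:
  step 0 · PE1,1: acc=0; fwd→0 fwd↓0
  step 0 · PE2,0: acc=0; fwd→0 fwd↓0
  step 0 · PE2,1: acc=0; fwd→0 fwd↓0
  step 1 · PE1,1: acc=0; fwd→0 fwd↓0
  step 1 · PE2,0: acc=0; fwd→0 fwd↓0
  step 1 · PE2,1: acc=0; fwd→0 fwd↓0
  step 2 · PE1,1: acc=40; fwd→8 fwd↓5
  step 2 · PE2,0: acc=25; fwd→5 fwd↓5
  step 2 · PE2,1: acc=0; fwd→0 fwd↓0
  step 3 · PE1,1: acc=112; fwd→8 fwd↓9
  step 3 · PE2,0: acc=40; fwd→5 fwd↓3
  step 3 · PE2,1: acc=25; fwd→5 fwd↓5
  step 4 · PE1,1: acc=112; fwd→0 fwd↓0
  step 4 · PE2,0: acc=40; fwd→0 fwd↓0
  step 4 · PE2,1: acc=70; fwd→5 fwd↓9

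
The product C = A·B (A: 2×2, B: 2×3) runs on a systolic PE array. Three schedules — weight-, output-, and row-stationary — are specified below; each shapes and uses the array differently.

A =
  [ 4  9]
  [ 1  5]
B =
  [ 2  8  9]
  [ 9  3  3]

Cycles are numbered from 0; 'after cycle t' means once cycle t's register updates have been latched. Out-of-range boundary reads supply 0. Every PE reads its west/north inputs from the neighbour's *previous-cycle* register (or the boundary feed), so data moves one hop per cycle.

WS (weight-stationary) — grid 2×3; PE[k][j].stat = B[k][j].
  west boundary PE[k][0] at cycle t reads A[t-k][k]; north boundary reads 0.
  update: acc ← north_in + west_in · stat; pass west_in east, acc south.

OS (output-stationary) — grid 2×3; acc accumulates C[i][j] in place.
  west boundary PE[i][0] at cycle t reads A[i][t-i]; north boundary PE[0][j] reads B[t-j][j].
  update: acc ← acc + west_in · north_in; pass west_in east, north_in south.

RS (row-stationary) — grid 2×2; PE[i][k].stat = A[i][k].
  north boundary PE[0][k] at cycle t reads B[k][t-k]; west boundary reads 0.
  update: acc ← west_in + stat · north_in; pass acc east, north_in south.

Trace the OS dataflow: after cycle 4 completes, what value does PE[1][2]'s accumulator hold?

PE[1][2].acc = 24

OS (2×3). Following PE[1][2] plus its west/north inputs:
  t=0 PE[0][2]: acc=0 h=0 v=0
  t=0 PE[1][1]: acc=0 h=0 v=0
  t=0 PE[1][2]: acc=0 h=0 v=0
  t=1 PE[0][2]: acc=0 h=0 v=0
  t=1 PE[1][1]: acc=0 h=0 v=0
  t=1 PE[1][2]: acc=0 h=0 v=0
  t=2 PE[0][2]: acc=36 h=4 v=9
  t=2 PE[1][1]: acc=8 h=1 v=8
  t=2 PE[1][2]: acc=0 h=0 v=0
  t=3 PE[0][2]: acc=63 h=9 v=3
  t=3 PE[1][1]: acc=23 h=5 v=3
  t=3 PE[1][2]: acc=9 h=1 v=9
  t=4 PE[0][2]: acc=63 h=0 v=0
  t=4 PE[1][1]: acc=23 h=0 v=0
  t=4 PE[1][2]: acc=24 h=5 v=3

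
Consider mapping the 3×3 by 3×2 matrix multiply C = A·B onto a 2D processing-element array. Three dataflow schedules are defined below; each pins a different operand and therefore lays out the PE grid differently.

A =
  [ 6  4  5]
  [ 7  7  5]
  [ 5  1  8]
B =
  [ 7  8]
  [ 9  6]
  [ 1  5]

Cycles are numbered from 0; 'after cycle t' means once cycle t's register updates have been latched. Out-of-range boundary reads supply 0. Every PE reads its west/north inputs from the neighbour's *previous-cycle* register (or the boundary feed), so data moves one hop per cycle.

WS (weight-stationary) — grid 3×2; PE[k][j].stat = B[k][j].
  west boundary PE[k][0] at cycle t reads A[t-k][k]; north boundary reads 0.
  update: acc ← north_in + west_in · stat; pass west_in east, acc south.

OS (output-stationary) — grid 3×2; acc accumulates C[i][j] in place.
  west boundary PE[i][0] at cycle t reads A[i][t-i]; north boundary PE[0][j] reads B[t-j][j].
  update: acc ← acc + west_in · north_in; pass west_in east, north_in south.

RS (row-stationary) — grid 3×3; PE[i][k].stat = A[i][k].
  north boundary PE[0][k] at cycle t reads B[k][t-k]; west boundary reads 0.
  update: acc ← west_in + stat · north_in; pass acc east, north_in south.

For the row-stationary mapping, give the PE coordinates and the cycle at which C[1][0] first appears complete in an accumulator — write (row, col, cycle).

RS: C[1][0] accumulates in PE[1][2]:
  t=0 PE[1][2]: acc=0 h=0 v=0
  t=1 PE[1][2]: acc=0 h=0 v=0
  t=2 PE[1][2]: acc=0 h=0 v=0
  t=3 PE[1][2]: acc=117 h=117 v=1

(row, col, cycle) = (1, 2, 3)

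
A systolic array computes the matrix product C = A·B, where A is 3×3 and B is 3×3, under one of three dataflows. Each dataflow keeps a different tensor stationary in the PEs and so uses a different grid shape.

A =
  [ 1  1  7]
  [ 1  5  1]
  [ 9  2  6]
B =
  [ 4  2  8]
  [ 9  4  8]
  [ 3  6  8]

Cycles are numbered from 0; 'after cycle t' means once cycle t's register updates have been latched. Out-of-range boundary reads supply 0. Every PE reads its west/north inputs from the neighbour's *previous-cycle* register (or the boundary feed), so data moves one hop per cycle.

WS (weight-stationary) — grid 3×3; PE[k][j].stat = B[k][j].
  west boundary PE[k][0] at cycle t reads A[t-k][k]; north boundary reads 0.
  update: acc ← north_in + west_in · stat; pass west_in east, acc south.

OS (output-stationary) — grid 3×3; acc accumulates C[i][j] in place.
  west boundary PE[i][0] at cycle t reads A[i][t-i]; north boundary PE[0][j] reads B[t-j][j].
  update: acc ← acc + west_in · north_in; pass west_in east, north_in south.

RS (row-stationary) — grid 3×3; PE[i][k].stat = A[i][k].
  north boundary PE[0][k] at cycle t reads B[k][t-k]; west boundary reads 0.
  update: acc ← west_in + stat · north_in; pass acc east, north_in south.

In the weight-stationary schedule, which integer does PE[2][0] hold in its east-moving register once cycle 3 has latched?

WS on a 3×3 grid — tracing PE[2][0] and its feeders:
  [0] (1,0) acc=0 (h:0 v:0)
  [0] (2,0) acc=0 (h:0 v:0)
  [1] (1,0) acc=13 (h:1 v:13)
  [1] (2,0) acc=0 (h:0 v:0)
  [2] (1,0) acc=49 (h:5 v:49)
  [2] (2,0) acc=34 (h:7 v:34)
  [3] (1,0) acc=54 (h:2 v:54)
  [3] (2,0) acc=52 (h:1 v:52)

register = 1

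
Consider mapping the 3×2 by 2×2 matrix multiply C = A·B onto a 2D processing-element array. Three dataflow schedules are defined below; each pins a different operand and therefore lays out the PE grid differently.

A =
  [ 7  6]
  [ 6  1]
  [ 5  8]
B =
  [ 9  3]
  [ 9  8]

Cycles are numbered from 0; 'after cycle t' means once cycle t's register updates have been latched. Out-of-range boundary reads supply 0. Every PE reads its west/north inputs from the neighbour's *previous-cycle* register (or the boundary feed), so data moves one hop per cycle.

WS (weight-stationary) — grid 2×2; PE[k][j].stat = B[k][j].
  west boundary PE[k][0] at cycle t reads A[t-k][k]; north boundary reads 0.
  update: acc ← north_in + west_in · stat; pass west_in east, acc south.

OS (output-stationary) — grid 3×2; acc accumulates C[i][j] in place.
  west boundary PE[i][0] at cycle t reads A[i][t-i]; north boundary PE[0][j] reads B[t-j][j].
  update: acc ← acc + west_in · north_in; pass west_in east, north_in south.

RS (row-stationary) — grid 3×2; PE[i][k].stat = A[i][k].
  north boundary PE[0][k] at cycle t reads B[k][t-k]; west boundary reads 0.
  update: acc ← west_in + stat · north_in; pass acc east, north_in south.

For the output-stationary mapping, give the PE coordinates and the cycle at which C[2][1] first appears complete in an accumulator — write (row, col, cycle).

(row, col, cycle) = (2, 1, 4)

OS — PE[2][1] is where C[2][1] collects:
  after 0 — PE[2][1] acc=0, pass-E 0, pass-S 0
  after 1 — PE[2][1] acc=0, pass-E 0, pass-S 0
  after 2 — PE[2][1] acc=0, pass-E 0, pass-S 0
  after 3 — PE[2][1] acc=15, pass-E 5, pass-S 3
  after 4 — PE[2][1] acc=79, pass-E 8, pass-S 8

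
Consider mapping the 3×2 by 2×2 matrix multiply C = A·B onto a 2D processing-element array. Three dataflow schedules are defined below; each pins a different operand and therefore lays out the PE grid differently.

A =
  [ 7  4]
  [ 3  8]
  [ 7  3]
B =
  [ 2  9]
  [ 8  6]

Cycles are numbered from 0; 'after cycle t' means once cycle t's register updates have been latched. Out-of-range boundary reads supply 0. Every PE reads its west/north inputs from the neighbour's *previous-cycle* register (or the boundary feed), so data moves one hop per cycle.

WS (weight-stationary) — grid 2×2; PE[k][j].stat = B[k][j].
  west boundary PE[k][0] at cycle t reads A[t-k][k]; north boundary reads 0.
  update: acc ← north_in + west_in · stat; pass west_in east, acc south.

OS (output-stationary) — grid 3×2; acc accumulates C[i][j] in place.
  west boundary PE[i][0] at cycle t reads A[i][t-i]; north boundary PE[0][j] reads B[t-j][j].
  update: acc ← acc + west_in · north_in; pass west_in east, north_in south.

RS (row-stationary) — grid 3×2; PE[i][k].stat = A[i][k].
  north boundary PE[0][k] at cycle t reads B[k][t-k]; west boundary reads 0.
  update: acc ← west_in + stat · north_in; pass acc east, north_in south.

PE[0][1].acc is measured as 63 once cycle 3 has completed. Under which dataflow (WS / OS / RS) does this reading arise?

dataflow = WS

— WS: 2×2; PE[0][1] trace:
  0: (0,1).acc=0  regs=<0,0>
  1: (0,1).acc=63  regs=<7,63>
  2: (0,1).acc=27  regs=<3,27>
  3: (0,1).acc=63  regs=<7,63>
— OS: 3×2; PE[0][1] trace:
  0: (0,1).acc=0  regs=<0,0>
  1: (0,1).acc=63  regs=<7,9>
  2: (0,1).acc=87  regs=<4,6>
  3: (0,1).acc=87  regs=<0,0>
— RS: 3×2; PE[0][1] trace:
  0: (0,1).acc=0  regs=<0,0>
  1: (0,1).acc=46  regs=<46,8>
  2: (0,1).acc=87  regs=<87,6>
  3: (0,1).acc=0  regs=<0,0>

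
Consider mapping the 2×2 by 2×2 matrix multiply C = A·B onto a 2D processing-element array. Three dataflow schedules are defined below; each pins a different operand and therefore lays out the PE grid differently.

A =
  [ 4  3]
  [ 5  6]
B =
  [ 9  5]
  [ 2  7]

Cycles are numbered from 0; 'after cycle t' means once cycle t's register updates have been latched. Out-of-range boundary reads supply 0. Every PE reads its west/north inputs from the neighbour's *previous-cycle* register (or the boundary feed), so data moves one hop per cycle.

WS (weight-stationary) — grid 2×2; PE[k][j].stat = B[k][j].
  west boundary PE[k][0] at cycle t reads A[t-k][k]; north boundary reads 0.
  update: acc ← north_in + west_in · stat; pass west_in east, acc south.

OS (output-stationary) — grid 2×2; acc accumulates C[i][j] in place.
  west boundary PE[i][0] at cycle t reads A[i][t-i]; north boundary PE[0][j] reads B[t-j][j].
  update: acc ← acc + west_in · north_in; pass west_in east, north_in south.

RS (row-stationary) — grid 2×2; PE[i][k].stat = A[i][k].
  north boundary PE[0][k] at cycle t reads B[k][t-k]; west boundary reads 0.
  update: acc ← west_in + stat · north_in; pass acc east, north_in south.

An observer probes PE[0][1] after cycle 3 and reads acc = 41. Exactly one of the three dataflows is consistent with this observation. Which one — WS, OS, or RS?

dataflow = OS

— WS: 2×2; PE[0][1] trace:
  0: (0,1).acc=0  regs=<0,0>
  1: (0,1).acc=20  regs=<4,20>
  2: (0,1).acc=25  regs=<5,25>
  3: (0,1).acc=0  regs=<0,0>
— OS: 2×2; PE[0][1] trace:
  0: (0,1).acc=0  regs=<0,0>
  1: (0,1).acc=20  regs=<4,5>
  2: (0,1).acc=41  regs=<3,7>
  3: (0,1).acc=41  regs=<0,0>
— RS: 2×2; PE[0][1] trace:
  0: (0,1).acc=0  regs=<0,0>
  1: (0,1).acc=42  regs=<42,2>
  2: (0,1).acc=41  regs=<41,7>
  3: (0,1).acc=0  regs=<0,0>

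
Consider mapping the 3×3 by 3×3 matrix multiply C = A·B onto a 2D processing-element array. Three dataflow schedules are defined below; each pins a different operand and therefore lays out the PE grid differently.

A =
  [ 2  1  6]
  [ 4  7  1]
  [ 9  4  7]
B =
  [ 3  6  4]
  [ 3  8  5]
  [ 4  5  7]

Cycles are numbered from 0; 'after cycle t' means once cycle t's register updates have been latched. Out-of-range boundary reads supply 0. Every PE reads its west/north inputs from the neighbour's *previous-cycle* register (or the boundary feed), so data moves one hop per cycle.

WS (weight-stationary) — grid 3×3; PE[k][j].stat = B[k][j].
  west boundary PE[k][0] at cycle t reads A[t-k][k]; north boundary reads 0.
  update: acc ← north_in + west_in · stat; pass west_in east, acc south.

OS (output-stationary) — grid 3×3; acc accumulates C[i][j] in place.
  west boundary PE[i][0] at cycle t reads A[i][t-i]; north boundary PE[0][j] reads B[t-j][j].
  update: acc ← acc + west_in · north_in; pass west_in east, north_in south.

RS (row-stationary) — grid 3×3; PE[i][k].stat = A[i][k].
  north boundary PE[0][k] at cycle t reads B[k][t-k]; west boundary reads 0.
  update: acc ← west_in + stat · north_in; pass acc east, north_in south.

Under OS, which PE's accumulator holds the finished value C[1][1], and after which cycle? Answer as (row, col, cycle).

(row, col, cycle) = (1, 1, 4)

Under OS, C[1][1] lands at PE[1][1]:
  @0  [1,1]  acc 0  |  →0  ↓0
  @1  [1,1]  acc 0  |  →0  ↓0
  @2  [1,1]  acc 24  |  →4  ↓6
  @3  [1,1]  acc 80  |  →7  ↓8
  @4  [1,1]  acc 85  |  →1  ↓5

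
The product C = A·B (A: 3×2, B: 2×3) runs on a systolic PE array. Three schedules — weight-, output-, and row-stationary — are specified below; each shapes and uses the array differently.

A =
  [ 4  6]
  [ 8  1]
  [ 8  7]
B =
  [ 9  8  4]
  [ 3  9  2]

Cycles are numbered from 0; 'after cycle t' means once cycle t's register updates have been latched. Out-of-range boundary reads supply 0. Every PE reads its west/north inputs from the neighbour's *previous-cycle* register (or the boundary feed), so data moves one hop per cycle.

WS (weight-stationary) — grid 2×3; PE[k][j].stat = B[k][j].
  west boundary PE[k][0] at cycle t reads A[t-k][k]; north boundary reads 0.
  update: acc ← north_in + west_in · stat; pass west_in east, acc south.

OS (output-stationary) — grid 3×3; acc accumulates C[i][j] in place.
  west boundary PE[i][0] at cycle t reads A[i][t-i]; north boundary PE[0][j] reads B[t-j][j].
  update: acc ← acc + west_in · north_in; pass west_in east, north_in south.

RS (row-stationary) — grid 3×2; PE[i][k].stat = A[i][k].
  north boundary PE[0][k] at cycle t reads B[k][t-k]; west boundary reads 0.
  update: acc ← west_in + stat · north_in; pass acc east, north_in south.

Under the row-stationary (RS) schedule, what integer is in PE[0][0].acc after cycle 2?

Tracing RS — 3×2 array, target PE[0][0]:
  [0] (0,0) acc=36 (h:36 v:9)
  [1] (0,0) acc=32 (h:32 v:8)
  [2] (0,0) acc=16 (h:16 v:4)

PE[0][0].acc = 16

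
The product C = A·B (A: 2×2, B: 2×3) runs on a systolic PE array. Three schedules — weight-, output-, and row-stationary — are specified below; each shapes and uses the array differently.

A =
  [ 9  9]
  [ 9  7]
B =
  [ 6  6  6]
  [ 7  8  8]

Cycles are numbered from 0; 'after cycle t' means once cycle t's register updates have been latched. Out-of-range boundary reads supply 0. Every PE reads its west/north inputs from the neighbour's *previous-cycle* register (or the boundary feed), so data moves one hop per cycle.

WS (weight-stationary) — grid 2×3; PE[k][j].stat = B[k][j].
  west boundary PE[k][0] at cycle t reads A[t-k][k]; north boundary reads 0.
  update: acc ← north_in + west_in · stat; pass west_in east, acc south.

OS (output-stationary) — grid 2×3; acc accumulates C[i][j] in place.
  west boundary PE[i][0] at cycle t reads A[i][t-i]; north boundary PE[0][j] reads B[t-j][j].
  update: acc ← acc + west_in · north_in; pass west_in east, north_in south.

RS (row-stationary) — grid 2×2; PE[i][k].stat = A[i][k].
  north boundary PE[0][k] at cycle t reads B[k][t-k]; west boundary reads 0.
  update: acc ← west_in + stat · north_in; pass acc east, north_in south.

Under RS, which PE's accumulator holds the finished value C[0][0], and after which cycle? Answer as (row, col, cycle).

(row, col, cycle) = (0, 1, 1)

RS — PE[0][1] is where C[0][0] collects:
  after 0 — PE[0][1] acc=0, pass-E 0, pass-S 0
  after 1 — PE[0][1] acc=117, pass-E 117, pass-S 7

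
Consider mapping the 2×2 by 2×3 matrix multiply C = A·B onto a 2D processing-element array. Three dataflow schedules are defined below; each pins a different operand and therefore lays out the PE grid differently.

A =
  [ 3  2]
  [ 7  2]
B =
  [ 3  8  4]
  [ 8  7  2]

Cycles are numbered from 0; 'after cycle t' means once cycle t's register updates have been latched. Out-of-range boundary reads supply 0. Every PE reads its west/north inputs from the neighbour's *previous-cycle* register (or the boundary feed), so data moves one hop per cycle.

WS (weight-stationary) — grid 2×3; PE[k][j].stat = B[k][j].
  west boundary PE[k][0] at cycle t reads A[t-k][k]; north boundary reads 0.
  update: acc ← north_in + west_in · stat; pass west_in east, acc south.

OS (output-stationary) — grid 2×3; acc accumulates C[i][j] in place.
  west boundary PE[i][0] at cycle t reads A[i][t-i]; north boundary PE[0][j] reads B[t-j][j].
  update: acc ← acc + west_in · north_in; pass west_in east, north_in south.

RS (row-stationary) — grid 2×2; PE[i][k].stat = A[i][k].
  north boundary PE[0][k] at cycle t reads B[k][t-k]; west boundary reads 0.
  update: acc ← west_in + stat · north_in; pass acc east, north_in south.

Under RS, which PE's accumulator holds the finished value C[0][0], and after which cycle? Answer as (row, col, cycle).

RS: C[0][0] accumulates in PE[0][1]:
  0: (0,1).acc=0  regs=<0,0>
  1: (0,1).acc=25  regs=<25,8>

(row, col, cycle) = (0, 1, 1)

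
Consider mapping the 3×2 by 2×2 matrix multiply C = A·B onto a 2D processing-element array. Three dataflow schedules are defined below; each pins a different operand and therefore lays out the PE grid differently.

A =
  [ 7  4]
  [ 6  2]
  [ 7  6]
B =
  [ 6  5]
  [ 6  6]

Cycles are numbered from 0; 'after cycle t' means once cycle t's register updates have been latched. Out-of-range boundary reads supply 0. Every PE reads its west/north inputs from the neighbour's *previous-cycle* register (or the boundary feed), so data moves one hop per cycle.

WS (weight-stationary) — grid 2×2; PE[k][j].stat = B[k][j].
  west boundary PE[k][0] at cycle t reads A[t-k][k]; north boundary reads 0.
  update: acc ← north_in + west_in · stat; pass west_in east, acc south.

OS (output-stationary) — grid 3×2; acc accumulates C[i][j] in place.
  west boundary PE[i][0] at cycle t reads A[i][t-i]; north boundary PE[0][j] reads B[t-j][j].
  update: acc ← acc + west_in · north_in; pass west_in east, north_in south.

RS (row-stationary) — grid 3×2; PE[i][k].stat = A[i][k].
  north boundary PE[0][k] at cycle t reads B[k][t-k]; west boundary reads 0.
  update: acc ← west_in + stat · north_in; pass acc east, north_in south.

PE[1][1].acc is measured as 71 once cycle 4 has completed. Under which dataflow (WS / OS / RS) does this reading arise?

— WS: 2×2; PE[1][1] trace:
  [0] (1,1) acc=0 (h:0 v:0)
  [1] (1,1) acc=0 (h:0 v:0)
  [2] (1,1) acc=59 (h:4 v:59)
  [3] (1,1) acc=42 (h:2 v:42)
  [4] (1,1) acc=71 (h:6 v:71)
— OS: 3×2; PE[1][1] trace:
  [0] (1,1) acc=0 (h:0 v:0)
  [1] (1,1) acc=0 (h:0 v:0)
  [2] (1,1) acc=30 (h:6 v:5)
  [3] (1,1) acc=42 (h:2 v:6)
  [4] (1,1) acc=42 (h:0 v:0)
— RS: 3×2; PE[1][1] trace:
  [0] (1,1) acc=0 (h:0 v:0)
  [1] (1,1) acc=0 (h:0 v:0)
  [2] (1,1) acc=48 (h:48 v:6)
  [3] (1,1) acc=42 (h:42 v:6)
  [4] (1,1) acc=0 (h:0 v:0)

dataflow = WS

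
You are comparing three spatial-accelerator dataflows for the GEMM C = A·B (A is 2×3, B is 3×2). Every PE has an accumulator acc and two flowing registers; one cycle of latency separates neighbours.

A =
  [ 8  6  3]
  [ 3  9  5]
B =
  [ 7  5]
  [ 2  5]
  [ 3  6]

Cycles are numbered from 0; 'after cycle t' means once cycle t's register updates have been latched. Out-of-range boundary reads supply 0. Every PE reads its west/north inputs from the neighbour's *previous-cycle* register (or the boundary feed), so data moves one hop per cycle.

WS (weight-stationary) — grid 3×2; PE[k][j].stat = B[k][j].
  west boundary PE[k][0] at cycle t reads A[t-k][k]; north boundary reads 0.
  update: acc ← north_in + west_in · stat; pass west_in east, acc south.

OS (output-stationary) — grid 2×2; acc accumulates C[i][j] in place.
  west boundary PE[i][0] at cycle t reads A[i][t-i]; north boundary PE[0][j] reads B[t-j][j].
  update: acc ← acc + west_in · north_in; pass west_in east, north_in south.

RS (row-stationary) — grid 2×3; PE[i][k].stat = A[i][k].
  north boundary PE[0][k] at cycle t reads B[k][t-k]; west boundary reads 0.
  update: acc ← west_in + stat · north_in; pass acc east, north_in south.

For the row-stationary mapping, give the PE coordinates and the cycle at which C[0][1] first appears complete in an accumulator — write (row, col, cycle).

RS: C[0][1] accumulates in PE[0][2]:
  0: (0,2).acc=0  regs=<0,0>
  1: (0,2).acc=0  regs=<0,0>
  2: (0,2).acc=77  regs=<77,3>
  3: (0,2).acc=88  regs=<88,6>

(row, col, cycle) = (0, 2, 3)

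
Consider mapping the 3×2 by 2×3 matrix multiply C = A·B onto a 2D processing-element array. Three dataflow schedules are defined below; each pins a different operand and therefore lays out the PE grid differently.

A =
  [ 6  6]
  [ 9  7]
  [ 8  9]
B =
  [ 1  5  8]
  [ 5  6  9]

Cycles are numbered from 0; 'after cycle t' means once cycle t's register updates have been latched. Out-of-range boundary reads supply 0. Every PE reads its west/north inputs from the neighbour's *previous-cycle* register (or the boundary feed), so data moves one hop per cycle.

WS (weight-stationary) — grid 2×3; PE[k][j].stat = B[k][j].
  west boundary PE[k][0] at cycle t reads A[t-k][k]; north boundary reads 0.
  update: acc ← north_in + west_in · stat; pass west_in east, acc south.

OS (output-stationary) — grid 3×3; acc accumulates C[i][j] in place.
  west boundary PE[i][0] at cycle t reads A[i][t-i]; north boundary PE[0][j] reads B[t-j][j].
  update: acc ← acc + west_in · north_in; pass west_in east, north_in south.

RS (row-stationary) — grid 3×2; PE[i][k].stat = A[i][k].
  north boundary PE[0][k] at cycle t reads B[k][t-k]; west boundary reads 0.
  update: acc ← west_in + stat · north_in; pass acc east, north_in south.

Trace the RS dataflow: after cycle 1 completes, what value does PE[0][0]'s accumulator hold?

RS (3×2). Following PE[0][0] plus its west/north inputs:
  @0  [0,0]  acc 6  |  →6  ↓1
  @1  [0,0]  acc 30  |  →30  ↓5

PE[0][0].acc = 30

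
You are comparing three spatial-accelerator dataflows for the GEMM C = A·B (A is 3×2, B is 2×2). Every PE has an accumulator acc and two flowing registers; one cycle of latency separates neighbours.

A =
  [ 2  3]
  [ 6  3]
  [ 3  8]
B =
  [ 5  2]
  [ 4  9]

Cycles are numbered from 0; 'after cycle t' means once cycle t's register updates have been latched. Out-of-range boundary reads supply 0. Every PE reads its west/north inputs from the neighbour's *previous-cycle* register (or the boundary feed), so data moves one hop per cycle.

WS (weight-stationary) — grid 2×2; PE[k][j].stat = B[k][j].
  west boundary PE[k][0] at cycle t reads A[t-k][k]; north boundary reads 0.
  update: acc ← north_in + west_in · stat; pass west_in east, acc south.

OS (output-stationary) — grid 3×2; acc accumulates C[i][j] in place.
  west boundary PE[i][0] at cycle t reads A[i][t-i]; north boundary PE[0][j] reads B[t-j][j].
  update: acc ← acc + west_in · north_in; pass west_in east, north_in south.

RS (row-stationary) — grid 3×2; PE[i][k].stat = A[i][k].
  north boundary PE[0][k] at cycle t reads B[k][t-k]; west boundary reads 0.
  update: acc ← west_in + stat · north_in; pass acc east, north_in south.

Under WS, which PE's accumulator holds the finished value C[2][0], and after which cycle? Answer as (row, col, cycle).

WS: C[2][0] accumulates in PE[1][0]:
  0: (1,0).acc=0  regs=<0,0>
  1: (1,0).acc=22  regs=<3,22>
  2: (1,0).acc=42  regs=<3,42>
  3: (1,0).acc=47  regs=<8,47>

(row, col, cycle) = (1, 0, 3)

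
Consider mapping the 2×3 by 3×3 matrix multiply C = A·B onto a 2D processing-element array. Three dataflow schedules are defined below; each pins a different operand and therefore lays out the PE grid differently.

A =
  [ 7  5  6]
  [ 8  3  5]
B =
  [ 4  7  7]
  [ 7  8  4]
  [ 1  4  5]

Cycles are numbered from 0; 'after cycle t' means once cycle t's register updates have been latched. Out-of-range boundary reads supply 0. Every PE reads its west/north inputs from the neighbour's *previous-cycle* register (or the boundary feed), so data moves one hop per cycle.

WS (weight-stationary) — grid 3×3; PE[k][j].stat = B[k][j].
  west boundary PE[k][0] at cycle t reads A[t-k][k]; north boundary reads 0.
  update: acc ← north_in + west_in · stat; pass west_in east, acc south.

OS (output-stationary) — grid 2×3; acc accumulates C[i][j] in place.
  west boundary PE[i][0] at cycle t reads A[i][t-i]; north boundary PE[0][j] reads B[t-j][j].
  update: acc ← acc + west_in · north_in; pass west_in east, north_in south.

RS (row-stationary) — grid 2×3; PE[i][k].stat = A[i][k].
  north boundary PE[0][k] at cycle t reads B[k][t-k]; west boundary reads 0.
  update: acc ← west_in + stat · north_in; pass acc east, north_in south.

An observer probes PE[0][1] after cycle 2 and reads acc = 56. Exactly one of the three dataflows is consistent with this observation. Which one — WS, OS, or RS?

— WS: 3×3; PE[0][1] trace:
  c0 r0c1: 0 / 0 / 0
  c1 r0c1: 49 / 7 / 49
  c2 r0c1: 56 / 8 / 56
— OS: 2×3; PE[0][1] trace:
  c0 r0c1: 0 / 0 / 0
  c1 r0c1: 49 / 7 / 7
  c2 r0c1: 89 / 5 / 8
— RS: 2×3; PE[0][1] trace:
  c0 r0c1: 0 / 0 / 0
  c1 r0c1: 63 / 63 / 7
  c2 r0c1: 89 / 89 / 8

dataflow = WS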